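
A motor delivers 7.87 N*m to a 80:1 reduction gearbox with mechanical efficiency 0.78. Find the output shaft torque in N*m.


tau_out = tau_in * N * eta = 7.87 * 80 * 0.78 = 491.0880

491.0880 N*m


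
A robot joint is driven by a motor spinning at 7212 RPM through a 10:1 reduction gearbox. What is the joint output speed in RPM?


omega_joint = omega_motor / N = 7212 / 10 = 721.2000

721.2000 RPM


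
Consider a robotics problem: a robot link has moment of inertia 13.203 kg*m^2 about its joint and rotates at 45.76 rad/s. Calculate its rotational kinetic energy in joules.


KE = (1/2)*I*omega^2 = 0.5*13.203*45.76^2 = 13823.3931

13823.3931 J


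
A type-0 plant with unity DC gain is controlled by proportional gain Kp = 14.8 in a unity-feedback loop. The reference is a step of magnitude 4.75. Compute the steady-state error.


e_ss = R/(1 + Kp) = 4.75/(1 + 14.8) = 4.75/15.8000 = 0.3006

0.3006


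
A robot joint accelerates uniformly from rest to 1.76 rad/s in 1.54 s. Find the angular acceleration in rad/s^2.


alpha = delta_omega / t = 1.76 / 1.54 = 1.1429

1.1429 rad/s^2


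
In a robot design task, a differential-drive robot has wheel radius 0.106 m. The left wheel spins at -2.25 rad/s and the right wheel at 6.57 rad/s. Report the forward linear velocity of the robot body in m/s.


v = r*(wR + wL)/2 = 0.106*(6.57 + -2.25)/2 = 0.2290

0.2290 m/s


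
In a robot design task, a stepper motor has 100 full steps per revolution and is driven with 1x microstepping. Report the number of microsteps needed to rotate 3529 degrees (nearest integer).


step_size = 360/(100*1) = 360/100 = 3.600000 deg
n = 3529/(360/100) = 3529*100/360 = 980.2778 -> 980

980 steps


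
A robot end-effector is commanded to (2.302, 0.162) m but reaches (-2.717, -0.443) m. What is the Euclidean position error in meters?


dx = -2.717 - (2.302) = -5.0190, dy = -0.443 - (0.162) = -0.6050
err = sqrt(25.190361 + 0.366025) = 5.0553

5.0553 m


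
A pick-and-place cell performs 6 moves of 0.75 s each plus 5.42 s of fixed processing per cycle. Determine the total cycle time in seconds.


T = 6*0.75 + 5.42 = 9.9200

9.9200 s


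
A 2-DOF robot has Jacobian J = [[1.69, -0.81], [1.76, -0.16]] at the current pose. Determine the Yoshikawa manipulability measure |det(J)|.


det(J) = 1.69*-0.16 - (-0.81)*(1.76) = 1.1552
|det(J)| = 1.1552

1.1552


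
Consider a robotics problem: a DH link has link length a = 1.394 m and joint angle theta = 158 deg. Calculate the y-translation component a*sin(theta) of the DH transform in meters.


a*sin(theta) = 1.394*sin(158 deg) = 0.5222

0.5222 m


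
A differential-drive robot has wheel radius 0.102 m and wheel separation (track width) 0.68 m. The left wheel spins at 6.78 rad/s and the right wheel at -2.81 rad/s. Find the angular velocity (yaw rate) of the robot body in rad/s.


omega = r*(wR - wL)/L = 0.102*(-2.81 - (6.78))/0.68 = -1.4385

-1.4385 rad/s


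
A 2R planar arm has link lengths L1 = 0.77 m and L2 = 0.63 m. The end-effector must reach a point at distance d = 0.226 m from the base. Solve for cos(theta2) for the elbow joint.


cos(th2) = (d^2 - L1^2 - L2^2)/(2*L1*L2) = (0.226^2 - 0.77^2 - 0.63^2)/(2*0.77*0.63) = -0.9676

-0.9676


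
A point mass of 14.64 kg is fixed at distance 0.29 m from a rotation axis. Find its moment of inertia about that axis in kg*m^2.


I = m*r^2 = 14.64*0.29^2 = 1.2312

1.2312 kg*m^2


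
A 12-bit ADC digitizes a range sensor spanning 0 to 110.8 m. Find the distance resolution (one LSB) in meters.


res = range / 2^n = 110.8/2^12 = 110.8/4096 = 0.0271

0.0271 m


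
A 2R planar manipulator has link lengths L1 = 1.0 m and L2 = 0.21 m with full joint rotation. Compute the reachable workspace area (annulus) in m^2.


r_max = L1 + L2 = 1.2100, r_min = |L1 - L2| = 0.7900
A = pi*(r_max^2 - r_min^2) = pi*(1.4641 - 0.6241) = 2.6389

2.6389 m^2


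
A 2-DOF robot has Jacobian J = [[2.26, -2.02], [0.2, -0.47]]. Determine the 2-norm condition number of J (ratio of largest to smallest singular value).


JJ^T eigenvalues: trace(JJ^T) = 9.4489, det(JJ^T) = det(J)^2 = 0.43322724
s_max^2 = (9.4489 + sqrt(87.54880225))/2 = 9.40282585
s_min^2 = (9.4489 - sqrt(87.54880225))/2 = 0.04607415
kappa = s_max/s_min = sqrt(9.40282585/0.04607415) = 14.2857

14.2857


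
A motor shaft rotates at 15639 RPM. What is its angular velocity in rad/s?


omega = 15639 * 2*pi/60 = 1637.7123

1637.7123 rad/s


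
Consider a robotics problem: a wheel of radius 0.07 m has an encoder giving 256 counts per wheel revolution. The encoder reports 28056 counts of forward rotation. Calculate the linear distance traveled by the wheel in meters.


revs = 28056/256 = 109.593750
d = revs * 2*pi*r = 109.593750 * 2*pi*0.07 = 48.2018

48.2018 m


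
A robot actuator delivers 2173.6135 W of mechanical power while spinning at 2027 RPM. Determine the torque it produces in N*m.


omega = 2027 * 2*pi/60 = 212.266944 rad/s
tau = P / omega = 2173.6135 / 212.266944 = 10.2400

10.2400 N*m


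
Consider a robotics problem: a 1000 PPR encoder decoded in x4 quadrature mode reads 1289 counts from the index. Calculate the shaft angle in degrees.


angle = counts * 360 / (PPR*4) = 1289 * 360 / 4000 = 116.0100

116.0100 degrees


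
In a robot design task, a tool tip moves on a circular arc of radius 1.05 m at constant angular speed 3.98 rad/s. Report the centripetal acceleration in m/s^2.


a_c = omega^2 * r = 3.98^2 * 1.05 = 16.6324

16.6324 m/s^2


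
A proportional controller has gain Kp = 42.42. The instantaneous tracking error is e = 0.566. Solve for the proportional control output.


u_P = Kp * e = 42.42 * 0.566 = 24.0097

24.0097


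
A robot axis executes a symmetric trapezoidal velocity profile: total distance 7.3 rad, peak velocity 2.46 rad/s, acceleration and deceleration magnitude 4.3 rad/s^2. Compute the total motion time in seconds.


t_acc = v/a = 2.46/4.3 = 0.572093 s
d_acc = v^2/(2a) = 0.703674 rad (each ramp)
d_cruise = 7.3 - 2*0.703674 = 5.892652 rad
t_cruise = 5.892652/2.46 = 2.395387 s
t_total = 2*0.572093 + 2.395387 = 3.5396

3.5396 s


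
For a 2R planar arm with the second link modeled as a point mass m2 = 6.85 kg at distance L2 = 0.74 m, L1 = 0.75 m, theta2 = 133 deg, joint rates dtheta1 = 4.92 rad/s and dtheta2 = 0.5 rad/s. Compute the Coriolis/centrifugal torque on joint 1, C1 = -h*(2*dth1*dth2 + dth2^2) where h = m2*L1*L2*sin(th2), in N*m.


h = m2*L1*L2*sin(th2) = 6.85*0.75*0.74*sin(133 deg) = 2.780424
C1 = -h*(2*4.92*0.5 + 0.5^2) = -2.780424*5.1700 = -14.3748

-14.3748 N*m


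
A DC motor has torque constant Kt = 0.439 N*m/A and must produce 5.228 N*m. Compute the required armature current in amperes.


I = tau / Kt = 5.228/0.439 = 11.9089

11.9089 A


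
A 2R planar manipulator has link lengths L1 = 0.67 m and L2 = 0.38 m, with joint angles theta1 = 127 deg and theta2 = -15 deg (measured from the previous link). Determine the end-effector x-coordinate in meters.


x = L1*cos(th1) + L2*cos(th1+th2) = 0.67*cos(127 deg) + 0.38*cos(112 deg) = -0.5456

-0.5456 m


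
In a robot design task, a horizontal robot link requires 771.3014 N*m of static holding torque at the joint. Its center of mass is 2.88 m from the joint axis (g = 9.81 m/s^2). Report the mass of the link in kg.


m = tau / (g*L) = 771.3014 / (9.81 * 2.88) = 27.3000

27.3000 kg


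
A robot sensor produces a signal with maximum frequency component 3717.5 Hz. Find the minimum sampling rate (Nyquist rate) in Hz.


f_s,min = 2*f_max = 2*3717.5 = 7435.0000

7435.0000 Hz


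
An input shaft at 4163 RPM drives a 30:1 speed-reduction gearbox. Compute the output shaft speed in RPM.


omega_out = omega_in / N = 4163 / 30 = 138.7667

138.7667 RPM


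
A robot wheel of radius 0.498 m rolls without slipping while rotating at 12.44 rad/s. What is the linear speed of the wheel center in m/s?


v = omega * r = 12.44 * 0.498 = 6.1951

6.1951 m/s


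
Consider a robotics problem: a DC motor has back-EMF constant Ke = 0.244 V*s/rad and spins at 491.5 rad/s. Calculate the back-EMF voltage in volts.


V_emf = Ke * omega = 0.244*491.5 = 119.9260

119.9260 V


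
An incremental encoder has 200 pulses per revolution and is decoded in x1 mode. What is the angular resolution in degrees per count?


resolution = 360 / (PPR * 1) = 360 / 200 = 1.8000

1.8000 degrees


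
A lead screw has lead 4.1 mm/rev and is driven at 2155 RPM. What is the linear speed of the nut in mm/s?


v = lead * (RPM/60) = 4.1*2155/60 = 147.2583

147.2583 mm/s


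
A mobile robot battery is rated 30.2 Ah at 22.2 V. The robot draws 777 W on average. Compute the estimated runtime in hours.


E = 30.2*22.2 = 670.4400 Wh
t = E/P = 670.4400/777 = 0.8629

0.8629 hours


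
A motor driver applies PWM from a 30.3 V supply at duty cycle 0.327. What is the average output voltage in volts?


V_avg = V_supply * D = 30.3*0.327 = 9.9081

9.9081 V


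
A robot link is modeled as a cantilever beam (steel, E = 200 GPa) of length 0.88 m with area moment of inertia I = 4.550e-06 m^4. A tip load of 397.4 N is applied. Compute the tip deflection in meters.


delta = F*L^3/(3*E*I) = 397.4*0.88^3/(3*2.000e+11*4.550e-06)
      = 270.8169728/2730000 = 9.9200e-05

9.9200e-05 m


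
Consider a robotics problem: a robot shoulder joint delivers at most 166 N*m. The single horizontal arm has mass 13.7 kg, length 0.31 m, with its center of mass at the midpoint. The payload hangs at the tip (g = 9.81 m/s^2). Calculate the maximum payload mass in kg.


tau_arm = m_arm*g*(L/2) = 13.7*9.81*0.31/2 = 20.8315 N*m
tau_payload = tau_max - tau_arm = 166 - 20.8315 = 145.1685
m_payload = tau_payload / (g*L) = 145.1685 / (9.81*0.31) = 47.7355

47.7355 kg


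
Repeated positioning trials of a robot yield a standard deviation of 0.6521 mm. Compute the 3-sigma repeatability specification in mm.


repeatability = 3*sigma = 3*0.6521 = 1.9563

1.9563 mm


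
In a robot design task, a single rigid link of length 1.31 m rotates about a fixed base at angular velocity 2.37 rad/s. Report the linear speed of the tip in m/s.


v = L*omega = 1.31 * 2.37 = 3.1047

3.1047 m/s


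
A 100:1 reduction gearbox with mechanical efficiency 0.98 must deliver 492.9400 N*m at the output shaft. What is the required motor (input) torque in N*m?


tau_in = tau_out / (N * eta) = 492.9400 / (100 * 0.98) = 5.0300

5.0300 N*m


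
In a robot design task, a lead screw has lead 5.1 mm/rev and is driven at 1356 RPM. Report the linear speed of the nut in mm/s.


v = lead * (RPM/60) = 5.1*1356/60 = 115.2600

115.2600 mm/s


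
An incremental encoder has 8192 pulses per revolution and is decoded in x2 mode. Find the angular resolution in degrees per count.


resolution = 360 / (PPR * 2) = 360 / 16384 = 0.0220

0.0220 degrees


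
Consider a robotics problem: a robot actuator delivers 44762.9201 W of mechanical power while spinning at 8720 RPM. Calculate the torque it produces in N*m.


omega = 8720 * 2*pi/60 = 913.156265 rad/s
tau = P / omega = 44762.9201 / 913.156265 = 49.0200

49.0200 N*m


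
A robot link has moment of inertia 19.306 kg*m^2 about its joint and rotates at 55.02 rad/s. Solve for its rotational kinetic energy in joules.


KE = (1/2)*I*omega^2 = 0.5*19.306*55.02^2 = 29221.5655

29221.5655 J


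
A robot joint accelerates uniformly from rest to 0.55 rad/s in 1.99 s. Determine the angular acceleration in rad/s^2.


alpha = delta_omega / t = 0.55 / 1.99 = 0.2764

0.2764 rad/s^2


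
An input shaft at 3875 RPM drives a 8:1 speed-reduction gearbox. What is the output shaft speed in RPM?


omega_out = omega_in / N = 3875 / 8 = 484.3750

484.3750 RPM


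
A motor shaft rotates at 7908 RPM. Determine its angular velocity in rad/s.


omega = 7908 * 2*pi/60 = 828.1238

828.1238 rad/s


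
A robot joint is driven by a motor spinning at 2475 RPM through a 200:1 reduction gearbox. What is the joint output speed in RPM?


omega_joint = omega_motor / N = 2475 / 200 = 12.3750

12.3750 RPM


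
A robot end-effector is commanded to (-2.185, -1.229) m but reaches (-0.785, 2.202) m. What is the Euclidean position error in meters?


dx = -0.785 - (-2.185) = 1.4000, dy = 2.202 - (-1.229) = 3.4310
err = sqrt(1.960000 + 11.771761) = 3.7056

3.7056 m


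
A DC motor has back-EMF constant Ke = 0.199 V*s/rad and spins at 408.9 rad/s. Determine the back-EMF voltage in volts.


V_emf = Ke * omega = 0.199*408.9 = 81.3711

81.3711 V


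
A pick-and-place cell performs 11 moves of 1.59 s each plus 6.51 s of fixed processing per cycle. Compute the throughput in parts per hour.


T_cycle = 11*1.59 + 6.51 = 24.0000 s
rate = 3600/T = 150.0000

150.0000 parts/hour


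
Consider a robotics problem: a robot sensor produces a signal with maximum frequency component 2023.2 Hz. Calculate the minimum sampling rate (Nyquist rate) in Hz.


f_s,min = 2*f_max = 2*2023.2 = 4046.4000

4046.4000 Hz


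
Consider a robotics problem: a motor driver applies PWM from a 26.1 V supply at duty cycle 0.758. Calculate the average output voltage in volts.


V_avg = V_supply * D = 26.1*0.758 = 19.7838

19.7838 V


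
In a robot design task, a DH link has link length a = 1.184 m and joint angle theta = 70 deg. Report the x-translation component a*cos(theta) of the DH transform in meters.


a*cos(theta) = 1.184*cos(70 deg) = 0.4050

0.4050 m


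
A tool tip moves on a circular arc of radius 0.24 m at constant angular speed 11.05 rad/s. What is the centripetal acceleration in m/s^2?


a_c = omega^2 * r = 11.05^2 * 0.24 = 29.3046

29.3046 m/s^2


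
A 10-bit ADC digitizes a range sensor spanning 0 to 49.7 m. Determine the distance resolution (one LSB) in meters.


res = range / 2^n = 49.7/2^10 = 49.7/1024 = 0.0485

0.0485 m


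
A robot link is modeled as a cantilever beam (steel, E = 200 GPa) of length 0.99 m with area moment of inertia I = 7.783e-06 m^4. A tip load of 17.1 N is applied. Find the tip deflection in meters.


delta = F*L^3/(3*E*I) = 17.1*0.99^3/(3*2.000e+11*7.783e-06)
      = 16.5921129/4669800 = 3.5531e-06

3.5531e-06 m


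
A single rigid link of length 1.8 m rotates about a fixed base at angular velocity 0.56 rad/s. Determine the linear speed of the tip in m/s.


v = L*omega = 1.8 * 0.56 = 1.0080

1.0080 m/s


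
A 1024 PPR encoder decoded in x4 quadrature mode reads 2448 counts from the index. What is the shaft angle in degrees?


angle = counts * 360 / (PPR*4) = 2448 * 360 / 4096 = 215.1562

215.1562 degrees


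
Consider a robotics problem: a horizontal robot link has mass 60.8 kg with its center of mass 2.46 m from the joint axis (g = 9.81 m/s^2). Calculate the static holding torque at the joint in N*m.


tau = m*g*L = 60.8 * 9.81 * 2.46 = 1467.2621

1467.2621 N*m


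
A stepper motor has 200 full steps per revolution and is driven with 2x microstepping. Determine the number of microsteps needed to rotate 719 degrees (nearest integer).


step_size = 360/(200*2) = 360/400 = 0.900000 deg
n = 719/(360/400) = 719*400/360 = 798.8889 -> 799

799 steps


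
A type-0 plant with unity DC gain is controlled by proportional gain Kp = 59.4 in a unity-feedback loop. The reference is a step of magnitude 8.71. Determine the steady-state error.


e_ss = R/(1 + Kp) = 8.71/(1 + 59.4) = 8.71/60.4000 = 0.1442

0.1442


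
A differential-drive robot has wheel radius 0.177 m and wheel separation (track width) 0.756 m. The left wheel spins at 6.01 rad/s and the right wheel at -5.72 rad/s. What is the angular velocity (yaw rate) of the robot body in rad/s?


omega = r*(wR - wL)/L = 0.177*(-5.72 - (6.01))/0.756 = -2.7463

-2.7463 rad/s


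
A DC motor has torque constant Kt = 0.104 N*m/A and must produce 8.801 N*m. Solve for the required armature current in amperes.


I = tau / Kt = 8.801/0.104 = 84.6250

84.6250 A


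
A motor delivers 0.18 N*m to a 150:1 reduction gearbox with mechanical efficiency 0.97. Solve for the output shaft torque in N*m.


tau_out = tau_in * N * eta = 0.18 * 150 * 0.97 = 26.1900

26.1900 N*m


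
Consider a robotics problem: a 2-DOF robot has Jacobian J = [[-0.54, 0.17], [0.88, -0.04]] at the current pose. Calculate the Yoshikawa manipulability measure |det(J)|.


det(J) = -0.54*-0.04 - (0.17)*(0.88) = -0.1280
|det(J)| = 0.1280

0.1280


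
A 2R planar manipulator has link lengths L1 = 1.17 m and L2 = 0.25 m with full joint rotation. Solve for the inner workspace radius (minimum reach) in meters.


r_min = |L1 - L2| = |1.17 - 0.25| = 0.9200

0.9200 m


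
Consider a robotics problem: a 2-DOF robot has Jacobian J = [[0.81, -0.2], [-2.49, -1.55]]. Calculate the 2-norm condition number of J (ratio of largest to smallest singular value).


JJ^T eigenvalues: trace(JJ^T) = 9.2987, det(JJ^T) = det(J)^2 = 3.07476225
s_max^2 = (9.2987 + sqrt(74.16677269))/2 = 8.95535664
s_min^2 = (9.2987 - sqrt(74.16677269))/2 = 0.34334336
kappa = s_max/s_min = sqrt(8.95535664/0.34334336) = 5.1071

5.1071


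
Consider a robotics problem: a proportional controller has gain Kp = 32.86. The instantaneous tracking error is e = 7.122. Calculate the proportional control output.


u_P = Kp * e = 32.86 * 7.122 = 234.0289

234.0289


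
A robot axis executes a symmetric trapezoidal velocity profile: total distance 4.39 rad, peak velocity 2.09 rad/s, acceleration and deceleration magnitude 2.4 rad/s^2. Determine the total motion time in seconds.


t_acc = v/a = 2.09/2.4 = 0.870833 s
d_acc = v^2/(2a) = 0.910021 rad (each ramp)
d_cruise = 4.39 - 2*0.910021 = 2.569958 rad
t_cruise = 2.569958/2.09 = 1.229645 s
t_total = 2*0.870833 + 1.229645 = 2.9713

2.9713 s


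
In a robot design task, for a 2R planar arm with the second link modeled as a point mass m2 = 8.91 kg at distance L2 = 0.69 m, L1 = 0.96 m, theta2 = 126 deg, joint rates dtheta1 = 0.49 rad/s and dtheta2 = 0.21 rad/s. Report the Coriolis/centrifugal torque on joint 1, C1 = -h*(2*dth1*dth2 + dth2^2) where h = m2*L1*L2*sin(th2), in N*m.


h = m2*L1*L2*sin(th2) = 8.91*0.96*0.69*sin(126 deg) = 4.774805
C1 = -h*(2*0.49*0.21 + 0.21^2) = -4.774805*0.2499 = -1.1932

-1.1932 N*m


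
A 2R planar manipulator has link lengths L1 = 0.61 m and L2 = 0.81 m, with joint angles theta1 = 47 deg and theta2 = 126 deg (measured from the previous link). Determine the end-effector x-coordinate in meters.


x = L1*cos(th1) + L2*cos(th1+th2) = 0.61*cos(47 deg) + 0.81*cos(173 deg) = -0.3879

-0.3879 m


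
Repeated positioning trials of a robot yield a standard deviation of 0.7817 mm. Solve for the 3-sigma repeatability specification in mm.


repeatability = 3*sigma = 3*0.7817 = 2.3451

2.3451 mm


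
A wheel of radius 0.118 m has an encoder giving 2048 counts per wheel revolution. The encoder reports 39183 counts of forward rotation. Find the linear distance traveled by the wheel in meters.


revs = 39183/2048 = 19.132324
d = revs * 2*pi*r = 19.132324 * 2*pi*0.118 = 14.1850

14.1850 m


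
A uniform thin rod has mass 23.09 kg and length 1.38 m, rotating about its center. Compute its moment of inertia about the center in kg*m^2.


I = (1/12)*m*L^2 = (1/12)*23.09*1.38^2 = 3.6644

3.6644 kg*m^2


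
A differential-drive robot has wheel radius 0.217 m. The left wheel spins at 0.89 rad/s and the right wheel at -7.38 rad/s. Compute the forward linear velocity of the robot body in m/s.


v = r*(wR + wL)/2 = 0.217*(-7.38 + 0.89)/2 = -0.7042

-0.7042 m/s


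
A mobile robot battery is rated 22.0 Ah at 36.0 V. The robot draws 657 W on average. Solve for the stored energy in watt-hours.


E = capacity * V = 22.0*36.0 = 792.0000

792.0000 Wh


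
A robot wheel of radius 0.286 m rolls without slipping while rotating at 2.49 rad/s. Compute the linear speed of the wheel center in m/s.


v = omega * r = 2.49 * 0.286 = 0.7121

0.7121 m/s


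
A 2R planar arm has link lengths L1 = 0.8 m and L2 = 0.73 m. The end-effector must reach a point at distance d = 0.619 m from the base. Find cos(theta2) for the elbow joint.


cos(th2) = (d^2 - L1^2 - L2^2)/(2*L1*L2) = (0.619^2 - 0.8^2 - 0.73^2)/(2*0.8*0.73) = -0.6761

-0.6761


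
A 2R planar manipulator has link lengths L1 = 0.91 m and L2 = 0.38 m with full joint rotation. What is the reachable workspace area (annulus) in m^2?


r_max = L1 + L2 = 1.2900, r_min = |L1 - L2| = 0.5300
A = pi*(r_max^2 - r_min^2) = pi*(1.6641 - 0.2809) = 4.3455

4.3455 m^2


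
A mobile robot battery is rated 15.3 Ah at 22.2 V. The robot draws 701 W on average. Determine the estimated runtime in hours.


E = 15.3*22.2 = 339.6600 Wh
t = E/P = 339.6600/701 = 0.4845

0.4845 hours


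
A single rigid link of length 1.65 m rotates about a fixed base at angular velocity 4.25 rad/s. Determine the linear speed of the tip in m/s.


v = L*omega = 1.65 * 4.25 = 7.0125

7.0125 m/s


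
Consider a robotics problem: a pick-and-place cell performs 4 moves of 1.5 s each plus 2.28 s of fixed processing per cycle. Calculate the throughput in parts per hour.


T_cycle = 4*1.5 + 2.28 = 8.2800 s
rate = 3600/T = 434.7826

434.7826 parts/hour


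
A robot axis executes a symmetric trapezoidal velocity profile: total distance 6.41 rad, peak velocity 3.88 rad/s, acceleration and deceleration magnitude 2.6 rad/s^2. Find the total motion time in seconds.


t_acc = v/a = 3.88/2.6 = 1.492308 s
d_acc = v^2/(2a) = 2.895077 rad (each ramp)
d_cruise = 6.41 - 2*2.895077 = 0.619846 rad
t_cruise = 0.619846/3.88 = 0.159754 s
t_total = 2*1.492308 + 0.159754 = 3.1444

3.1444 s


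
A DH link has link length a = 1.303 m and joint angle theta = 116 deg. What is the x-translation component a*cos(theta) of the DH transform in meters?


a*cos(theta) = 1.303*cos(116 deg) = -0.5712

-0.5712 m


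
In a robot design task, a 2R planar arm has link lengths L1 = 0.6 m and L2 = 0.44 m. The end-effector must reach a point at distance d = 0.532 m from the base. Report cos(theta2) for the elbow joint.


cos(th2) = (d^2 - L1^2 - L2^2)/(2*L1*L2) = (0.532^2 - 0.6^2 - 0.44^2)/(2*0.6*0.44) = -0.5125

-0.5125


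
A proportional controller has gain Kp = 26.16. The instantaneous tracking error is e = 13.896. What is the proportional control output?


u_P = Kp * e = 26.16 * 13.896 = 363.5194

363.5194


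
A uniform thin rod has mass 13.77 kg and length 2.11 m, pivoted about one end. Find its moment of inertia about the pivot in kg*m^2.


I = (1/3)*m*L^2 = (1/3)*13.77*2.11^2 = 20.4351

20.4351 kg*m^2


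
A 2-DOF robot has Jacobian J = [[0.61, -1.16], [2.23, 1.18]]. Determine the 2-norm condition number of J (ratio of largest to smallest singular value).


JJ^T eigenvalues: trace(JJ^T) = 8.0830, det(JJ^T) = det(J)^2 = 10.93360356
s_max^2 = (8.0830 + sqrt(21.60047476))/2 = 6.36531555
s_min^2 = (8.0830 - sqrt(21.60047476))/2 = 1.71768445
kappa = s_max/s_min = sqrt(6.36531555/1.71768445) = 1.9250

1.9250


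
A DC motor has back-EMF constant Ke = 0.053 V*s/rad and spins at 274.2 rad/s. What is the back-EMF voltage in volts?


V_emf = Ke * omega = 0.053*274.2 = 14.5326

14.5326 V


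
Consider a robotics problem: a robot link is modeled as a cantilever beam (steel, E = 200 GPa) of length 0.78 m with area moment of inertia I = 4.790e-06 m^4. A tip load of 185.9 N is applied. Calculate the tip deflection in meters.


delta = F*L^3/(3*E*I) = 185.9*0.78^3/(3*2.000e+11*4.790e-06)
      = 88.2192168/2874000 = 3.0696e-05

3.0696e-05 m


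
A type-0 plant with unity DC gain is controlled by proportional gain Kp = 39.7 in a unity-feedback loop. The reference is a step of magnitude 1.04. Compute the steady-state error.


e_ss = R/(1 + Kp) = 1.04/(1 + 39.7) = 1.04/40.7000 = 0.0256

0.0256


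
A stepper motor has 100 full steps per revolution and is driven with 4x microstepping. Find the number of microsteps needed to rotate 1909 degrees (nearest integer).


step_size = 360/(100*4) = 360/400 = 0.900000 deg
n = 1909/(360/400) = 1909*400/360 = 2121.1111 -> 2121

2121 steps


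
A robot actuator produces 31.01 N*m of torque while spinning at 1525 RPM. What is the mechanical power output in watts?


omega = 1525 * 2*pi/60 = 159.697627 rad/s
P = tau * omega = 31.01 * 159.697627 = 4952.2234

4952.2234 W


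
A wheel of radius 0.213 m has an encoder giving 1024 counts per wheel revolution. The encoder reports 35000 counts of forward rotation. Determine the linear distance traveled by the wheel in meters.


revs = 35000/1024 = 34.179688
d = revs * 2*pi*r = 34.179688 * 2*pi*0.213 = 45.7433

45.7433 m


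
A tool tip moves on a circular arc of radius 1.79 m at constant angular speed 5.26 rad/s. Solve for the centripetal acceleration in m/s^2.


a_c = omega^2 * r = 5.26^2 * 1.79 = 49.5250

49.5250 m/s^2


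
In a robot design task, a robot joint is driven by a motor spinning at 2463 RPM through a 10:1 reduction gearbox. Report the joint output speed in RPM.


omega_joint = omega_motor / N = 2463 / 10 = 246.3000

246.3000 RPM


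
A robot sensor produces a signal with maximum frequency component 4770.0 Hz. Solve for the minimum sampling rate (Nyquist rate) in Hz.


f_s,min = 2*f_max = 2*4770.0 = 9540.0000

9540.0000 Hz


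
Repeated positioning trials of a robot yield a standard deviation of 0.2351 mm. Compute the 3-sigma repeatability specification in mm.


repeatability = 3*sigma = 3*0.2351 = 0.7053

0.7053 mm


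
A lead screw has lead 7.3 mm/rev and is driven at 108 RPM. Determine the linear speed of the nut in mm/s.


v = lead * (RPM/60) = 7.3*108/60 = 13.1400

13.1400 mm/s


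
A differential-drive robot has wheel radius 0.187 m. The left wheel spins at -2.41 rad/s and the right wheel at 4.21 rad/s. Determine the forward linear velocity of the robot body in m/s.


v = r*(wR + wL)/2 = 0.187*(4.21 + -2.41)/2 = 0.1683

0.1683 m/s


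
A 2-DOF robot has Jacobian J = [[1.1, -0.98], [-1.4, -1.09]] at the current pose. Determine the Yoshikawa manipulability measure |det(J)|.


det(J) = 1.1*-1.09 - (-0.98)*(-1.4) = -2.5710
|det(J)| = 2.5710

2.5710


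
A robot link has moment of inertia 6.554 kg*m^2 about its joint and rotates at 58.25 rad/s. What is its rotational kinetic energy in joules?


KE = (1/2)*I*omega^2 = 0.5*6.554*58.25^2 = 11119.0658

11119.0658 J


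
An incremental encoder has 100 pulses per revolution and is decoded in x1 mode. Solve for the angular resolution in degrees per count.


resolution = 360 / (PPR * 1) = 360 / 100 = 3.6000

3.6000 degrees


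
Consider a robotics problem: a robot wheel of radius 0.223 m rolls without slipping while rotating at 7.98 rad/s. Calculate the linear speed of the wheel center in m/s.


v = omega * r = 7.98 * 0.223 = 1.7795

1.7795 m/s


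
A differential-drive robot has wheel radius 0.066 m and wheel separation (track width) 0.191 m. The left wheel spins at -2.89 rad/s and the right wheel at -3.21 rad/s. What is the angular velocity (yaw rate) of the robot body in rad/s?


omega = r*(wR - wL)/L = 0.066*(-3.21 - (-2.89))/0.191 = -0.1106

-0.1106 rad/s


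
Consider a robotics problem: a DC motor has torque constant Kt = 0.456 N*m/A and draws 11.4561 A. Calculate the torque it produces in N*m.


tau = Kt * I = 0.456*11.4561 = 5.2240

5.2240 N*m


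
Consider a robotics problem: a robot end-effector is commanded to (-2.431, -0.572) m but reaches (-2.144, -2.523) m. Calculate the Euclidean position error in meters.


dx = -2.144 - (-2.431) = 0.2870, dy = -2.523 - (-0.572) = -1.9510
err = sqrt(0.082369 + 3.806401) = 1.9720

1.9720 m


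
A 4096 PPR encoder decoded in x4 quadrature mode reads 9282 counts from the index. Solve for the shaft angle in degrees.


angle = counts * 360 / (PPR*4) = 9282 * 360 / 16384 = 203.9502

203.9502 degrees


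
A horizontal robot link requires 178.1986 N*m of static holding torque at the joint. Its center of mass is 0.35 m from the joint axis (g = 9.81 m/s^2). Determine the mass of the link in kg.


m = tau / (g*L) = 178.1986 / (9.81 * 0.35) = 51.9000

51.9000 kg


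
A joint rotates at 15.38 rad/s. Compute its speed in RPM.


RPM = 15.38 * 60/(2*pi) = 146.8682

146.8682 RPM


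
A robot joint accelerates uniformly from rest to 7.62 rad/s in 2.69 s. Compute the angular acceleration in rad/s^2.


alpha = delta_omega / t = 7.62 / 2.69 = 2.8327

2.8327 rad/s^2


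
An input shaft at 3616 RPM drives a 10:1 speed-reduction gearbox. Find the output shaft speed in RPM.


omega_out = omega_in / N = 3616 / 10 = 361.6000

361.6000 RPM


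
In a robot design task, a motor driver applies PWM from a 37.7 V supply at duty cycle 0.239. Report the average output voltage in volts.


V_avg = V_supply * D = 37.7*0.239 = 9.0103

9.0103 V


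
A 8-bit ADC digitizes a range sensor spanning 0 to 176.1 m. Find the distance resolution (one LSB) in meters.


res = range / 2^n = 176.1/2^8 = 176.1/256 = 0.6879

0.6879 m


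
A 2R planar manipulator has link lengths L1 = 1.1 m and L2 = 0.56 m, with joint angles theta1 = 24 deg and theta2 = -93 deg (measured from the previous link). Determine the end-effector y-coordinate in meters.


y = L1*sin(th1) + L2*sin(th1+th2) = 1.1*sin(24 deg) + 0.56*sin(-69 deg) = -0.0754

-0.0754 m


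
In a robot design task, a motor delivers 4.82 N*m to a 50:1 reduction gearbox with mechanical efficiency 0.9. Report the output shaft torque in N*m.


tau_out = tau_in * N * eta = 4.82 * 50 * 0.9 = 216.9000

216.9000 N*m


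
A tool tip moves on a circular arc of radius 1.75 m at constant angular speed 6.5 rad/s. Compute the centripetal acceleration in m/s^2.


a_c = omega^2 * r = 6.5^2 * 1.75 = 73.9375

73.9375 m/s^2


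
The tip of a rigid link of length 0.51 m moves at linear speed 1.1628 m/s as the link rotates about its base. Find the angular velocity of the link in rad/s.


omega = v / L = 1.1628 / 0.51 = 2.2800

2.2800 rad/s


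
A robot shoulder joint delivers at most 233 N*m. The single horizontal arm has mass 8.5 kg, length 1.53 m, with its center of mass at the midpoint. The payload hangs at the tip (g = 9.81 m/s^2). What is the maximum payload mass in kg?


tau_arm = m_arm*g*(L/2) = 8.5*9.81*1.53/2 = 63.7895 N*m
tau_payload = tau_max - tau_arm = 233 - 63.7895 = 169.2105
m_payload = tau_payload / (g*L) = 169.2105 / (9.81*1.53) = 11.2737

11.2737 kg


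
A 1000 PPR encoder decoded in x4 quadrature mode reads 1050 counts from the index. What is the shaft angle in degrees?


angle = counts * 360 / (PPR*4) = 1050 * 360 / 4000 = 94.5000

94.5000 degrees


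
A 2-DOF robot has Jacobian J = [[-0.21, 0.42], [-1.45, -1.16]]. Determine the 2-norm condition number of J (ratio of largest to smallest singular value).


JJ^T eigenvalues: trace(JJ^T) = 3.6686, det(JJ^T) = det(J)^2 = 0.72692676
s_max^2 = (3.6686 + sqrt(10.55091892))/2 = 3.45840890
s_min^2 = (3.6686 - sqrt(10.55091892))/2 = 0.21019110
kappa = s_max/s_min = sqrt(3.45840890/0.21019110) = 4.0563

4.0563


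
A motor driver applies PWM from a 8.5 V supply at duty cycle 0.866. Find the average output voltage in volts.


V_avg = V_supply * D = 8.5*0.866 = 7.3610

7.3610 V


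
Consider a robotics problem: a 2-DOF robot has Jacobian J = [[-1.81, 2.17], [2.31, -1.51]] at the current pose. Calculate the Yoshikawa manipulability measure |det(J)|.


det(J) = -1.81*-1.51 - (2.17)*(2.31) = -2.2796
|det(J)| = 2.2796

2.2796


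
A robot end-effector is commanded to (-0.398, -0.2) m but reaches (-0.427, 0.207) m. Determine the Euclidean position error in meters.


dx = -0.427 - (-0.398) = -0.0290, dy = 0.207 - (-0.2) = 0.4070
err = sqrt(0.000841 + 0.165649) = 0.4080

0.4080 m


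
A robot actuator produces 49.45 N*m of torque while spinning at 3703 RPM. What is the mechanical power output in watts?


omega = 3703 * 2*pi/60 = 387.777253 rad/s
P = tau * omega = 49.45 * 387.777253 = 19175.5852

19175.5852 W


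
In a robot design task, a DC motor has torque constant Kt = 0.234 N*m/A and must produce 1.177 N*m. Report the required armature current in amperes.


I = tau / Kt = 1.177/0.234 = 5.0299

5.0299 A


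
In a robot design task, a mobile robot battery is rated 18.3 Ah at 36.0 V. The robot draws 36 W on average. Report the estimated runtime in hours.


E = 18.3*36.0 = 658.8000 Wh
t = E/P = 658.8000/36 = 18.3000

18.3000 hours


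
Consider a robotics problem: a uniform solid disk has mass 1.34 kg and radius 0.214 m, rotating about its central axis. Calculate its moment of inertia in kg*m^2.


I = (1/2)*m*R^2 = 0.5*1.34*0.214^2 = 0.0307

0.0307 kg*m^2


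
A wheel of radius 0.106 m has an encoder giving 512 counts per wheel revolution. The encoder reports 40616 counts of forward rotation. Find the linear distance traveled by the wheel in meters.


revs = 40616/512 = 79.328125
d = revs * 2*pi*r = 79.328125 * 2*pi*0.106 = 52.8339

52.8339 m


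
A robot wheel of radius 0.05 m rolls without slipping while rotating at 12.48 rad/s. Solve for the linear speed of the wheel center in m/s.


v = omega * r = 12.48 * 0.05 = 0.6240

0.6240 m/s


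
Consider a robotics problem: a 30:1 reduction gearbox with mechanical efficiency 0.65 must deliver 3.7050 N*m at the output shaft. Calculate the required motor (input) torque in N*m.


tau_in = tau_out / (N * eta) = 3.7050 / (30 * 0.65) = 0.1900

0.1900 N*m


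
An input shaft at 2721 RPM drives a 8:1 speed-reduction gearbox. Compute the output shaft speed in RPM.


omega_out = omega_in / N = 2721 / 8 = 340.1250

340.1250 RPM


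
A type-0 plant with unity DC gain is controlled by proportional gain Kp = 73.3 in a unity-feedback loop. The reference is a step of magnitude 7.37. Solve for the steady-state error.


e_ss = R/(1 + Kp) = 7.37/(1 + 73.3) = 7.37/74.3000 = 0.0992

0.0992


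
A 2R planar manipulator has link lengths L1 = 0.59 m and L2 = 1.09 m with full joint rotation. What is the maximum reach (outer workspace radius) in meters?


r_max = L1 + L2 = 0.59 + 1.09 = 1.6800

1.6800 m


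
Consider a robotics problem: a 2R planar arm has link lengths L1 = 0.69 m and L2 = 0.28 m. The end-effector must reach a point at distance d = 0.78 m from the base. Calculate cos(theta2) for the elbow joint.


cos(th2) = (d^2 - L1^2 - L2^2)/(2*L1*L2) = (0.78^2 - 0.69^2 - 0.28^2)/(2*0.69*0.28) = 0.1395

0.1395


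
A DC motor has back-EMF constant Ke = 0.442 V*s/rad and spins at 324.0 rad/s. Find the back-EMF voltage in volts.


V_emf = Ke * omega = 0.442*324.0 = 143.2080

143.2080 V


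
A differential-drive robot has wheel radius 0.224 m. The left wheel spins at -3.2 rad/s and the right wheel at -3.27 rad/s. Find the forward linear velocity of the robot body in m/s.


v = r*(wR + wL)/2 = 0.224*(-3.27 + -3.2)/2 = -0.7246

-0.7246 m/s


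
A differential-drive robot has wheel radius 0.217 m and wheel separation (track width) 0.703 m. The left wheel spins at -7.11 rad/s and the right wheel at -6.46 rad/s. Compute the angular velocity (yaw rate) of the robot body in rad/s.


omega = r*(wR - wL)/L = 0.217*(-6.46 - (-7.11))/0.703 = 0.2006

0.2006 rad/s


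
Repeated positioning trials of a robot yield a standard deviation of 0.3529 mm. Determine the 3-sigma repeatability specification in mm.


repeatability = 3*sigma = 3*0.3529 = 1.0587

1.0587 mm


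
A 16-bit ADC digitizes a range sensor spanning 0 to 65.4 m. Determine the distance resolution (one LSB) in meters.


res = range / 2^n = 65.4/2^16 = 65.4/65536 = 9.9792e-04

9.9792e-04 m


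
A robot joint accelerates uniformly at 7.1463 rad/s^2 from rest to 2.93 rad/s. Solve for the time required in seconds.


t = delta_omega / alpha = 2.93 / 7.1463 = 0.4100

0.4100 s


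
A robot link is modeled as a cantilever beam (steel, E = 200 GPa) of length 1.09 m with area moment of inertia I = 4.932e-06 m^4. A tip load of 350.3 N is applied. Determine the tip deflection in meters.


delta = F*L^3/(3*E*I) = 350.3*1.09^3/(3*2.000e+11*4.932e-06)
      = 453.6486587/2959200 = 1.5330e-04

1.5330e-04 m


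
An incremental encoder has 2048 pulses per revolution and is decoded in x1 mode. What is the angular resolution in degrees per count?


resolution = 360 / (PPR * 1) = 360 / 2048 = 0.1758

0.1758 degrees


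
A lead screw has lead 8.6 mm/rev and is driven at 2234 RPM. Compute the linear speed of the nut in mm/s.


v = lead * (RPM/60) = 8.6*2234/60 = 320.2067

320.2067 mm/s


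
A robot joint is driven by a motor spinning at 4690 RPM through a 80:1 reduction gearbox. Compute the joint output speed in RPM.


omega_joint = omega_motor / N = 4690 / 80 = 58.6250

58.6250 RPM


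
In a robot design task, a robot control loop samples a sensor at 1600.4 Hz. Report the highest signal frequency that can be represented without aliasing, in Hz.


f_max = f_s/2 = 1600.4/2 = 800.2000

800.2000 Hz


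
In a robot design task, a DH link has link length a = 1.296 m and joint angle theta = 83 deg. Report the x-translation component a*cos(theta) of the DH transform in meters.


a*cos(theta) = 1.296*cos(83 deg) = 0.1579

0.1579 m


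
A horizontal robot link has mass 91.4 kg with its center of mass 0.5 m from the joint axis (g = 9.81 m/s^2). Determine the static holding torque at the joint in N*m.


tau = m*g*L = 91.4 * 9.81 * 0.5 = 448.3170

448.3170 N*m


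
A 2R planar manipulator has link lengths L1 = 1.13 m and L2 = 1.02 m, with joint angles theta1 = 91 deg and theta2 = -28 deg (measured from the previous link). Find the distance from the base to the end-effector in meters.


x = L1*cos(th1) + L2*cos(th1+th2) = 0.443349
y = L1*sin(th1) + L2*sin(th1+th2) = 2.038655
d = sqrt(x^2 + y^2) = sqrt(0.196558 + 4.156114) = 2.0863

2.0863 m


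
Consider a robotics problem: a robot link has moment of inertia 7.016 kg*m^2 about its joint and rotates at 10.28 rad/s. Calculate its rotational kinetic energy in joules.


KE = (1/2)*I*omega^2 = 0.5*7.016*10.28^2 = 370.7198

370.7198 J


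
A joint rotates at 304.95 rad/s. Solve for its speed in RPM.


RPM = 304.95 * 60/(2*pi) = 2912.0580

2912.0580 RPM


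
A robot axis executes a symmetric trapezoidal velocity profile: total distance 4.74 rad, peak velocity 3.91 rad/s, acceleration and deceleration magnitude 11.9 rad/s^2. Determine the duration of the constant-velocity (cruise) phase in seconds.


t_acc = v/a = 0.328571 s, d_acc = v^2/(2a) = 0.642357 rad each
d_cruise = 4.74 - 2*0.642357 = 3.455286 rad
t_cruise = d_cruise/v = 3.455286/3.91 = 0.8837

0.8837 s


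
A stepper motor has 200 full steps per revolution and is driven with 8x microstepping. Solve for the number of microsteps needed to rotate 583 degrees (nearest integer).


step_size = 360/(200*8) = 360/1600 = 0.225000 deg
n = 583/(360/1600) = 583*1600/360 = 2591.1111 -> 2591

2591 steps


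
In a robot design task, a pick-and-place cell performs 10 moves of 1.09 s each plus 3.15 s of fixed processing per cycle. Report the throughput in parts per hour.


T_cycle = 10*1.09 + 3.15 = 14.0500 s
rate = 3600/T = 256.2278

256.2278 parts/hour


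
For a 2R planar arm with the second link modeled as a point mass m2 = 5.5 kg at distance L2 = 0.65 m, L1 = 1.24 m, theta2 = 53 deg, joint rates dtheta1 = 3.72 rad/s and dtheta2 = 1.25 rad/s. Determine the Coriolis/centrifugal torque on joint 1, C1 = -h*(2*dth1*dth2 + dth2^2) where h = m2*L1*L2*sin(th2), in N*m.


h = m2*L1*L2*sin(th2) = 5.5*1.24*0.65*sin(53 deg) = 3.540351
C1 = -h*(2*3.72*1.25 + 1.25^2) = -3.540351*10.8625 = -38.4571

-38.4571 N*m


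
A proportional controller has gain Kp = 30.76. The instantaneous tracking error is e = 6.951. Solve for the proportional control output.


u_P = Kp * e = 30.76 * 6.951 = 213.8128

213.8128


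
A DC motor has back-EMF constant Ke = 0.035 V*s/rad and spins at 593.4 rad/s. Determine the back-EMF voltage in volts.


V_emf = Ke * omega = 0.035*593.4 = 20.7690

20.7690 V
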